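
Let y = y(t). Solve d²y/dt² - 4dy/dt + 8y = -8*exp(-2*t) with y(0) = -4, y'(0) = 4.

y = -2*exp(-2*t)/5 - 18*cos(2*t)*exp(2*t)/5 + 26*exp(2*t)*sin(2*t)/5

Characteristic equation r² - 4r + 8 = 0 has discriminant (-4)² - 4·(8) = -16 < 0, so r = 2 ± 2i.
Hence y_h = C1*cos(2*t)*exp(2*t) + C2*exp(2*t)*sin(2*t).
Try y_p = A*exp(-2*t). Substituting into the equation and dividing by exp(-2*t) gives A = -2/5, so y_p = -2*exp(-2*t)/5.
General solution: y = -2*exp(-2*t)/5 + C1*cos(2*t)*exp(2*t) + C2*exp(2*t)*sin(2*t).
Apply the initial conditions: y(0) = -2/5 + C1 = -4 and y'(0) = 4/5 + 2*C1 + 2*C2 = 4. Solving gives C1 = -18/5, C2 = 26/5.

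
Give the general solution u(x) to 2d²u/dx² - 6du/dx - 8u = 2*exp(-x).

u = C1*exp(-x) + C2*exp(4*x) - x*exp(-x)/5

Divide through by 2: u'' - 3u' - 4u = exp(-x).
Characteristic equation r² - 3r - 4 = 0 factors as (r + 1)(r - 4) = 0, so r = -1, 4.
Hence u_h = C1*exp(-x) + C2*exp(4*x).
Since exp(-x) solves the homogeneous equation (r = -1 is a root of multiplicity 1), multiply the trial by x. Try u_p = A*x*exp(-x). Substituting into the equation and dividing by exp(-x) gives A = -1/5, so u_p = -x*exp(-x)/5.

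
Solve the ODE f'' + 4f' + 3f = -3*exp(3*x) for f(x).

f = -exp(3*x)/8 + C1*exp(-x) + C2*exp(-3*x)

Characteristic equation r² + 4r + 3 = 0 factors as (r + 1)(r + 3) = 0, so r = -1, -3.
Hence f_h = C1*exp(-x) + C2*exp(-3*x).
Try f_p = A*exp(3*x). Substituting into the equation and dividing by exp(3*x) gives A = -1/8, so f_p = -exp(3*x)/8.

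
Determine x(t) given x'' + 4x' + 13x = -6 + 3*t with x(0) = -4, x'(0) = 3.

x = -90/169 + 3*t/13 - 704*exp(-2*t)*sin(3*t)/507 - 586*cos(3*t)*exp(-2*t)/169

Characteristic equation r² + 4r + 13 = 0 has discriminant (4)² - 4·(13) = -36 < 0, so r = -2 ± 3i.
Hence x_h = C1*cos(3*t)*exp(-2*t) + C2*exp(-2*t)*sin(3*t).
For the particular solution try x_p = A0 + A1*t. Substituting and matching coefficients of each power of t gives A0 = -90/169, A1 = 3/13, so x_p = -90/169 + 3*t/13.
General solution: x = -90/169 + 3*t/13 + C1*cos(3*t)*exp(-2*t) + C2*exp(-2*t)*sin(3*t).
Apply the initial conditions: x(0) = -90/169 + C1 = -4 and x'(0) = 3/13 - 2*C1 + 3*C2 = 3. Solving gives C1 = -586/169, C2 = -704/507.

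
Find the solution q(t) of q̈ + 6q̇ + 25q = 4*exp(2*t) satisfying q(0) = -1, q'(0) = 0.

q = 4*exp(2*t)/41 - 143*exp(-3*t)*sin(4*t)/164 - 45*cos(4*t)*exp(-3*t)/41

Characteristic equation r² + 6r + 25 = 0 has discriminant (6)² - 4·(25) = -64 < 0, so r = -3 ± 4i.
Hence q_h = C1*cos(4*t)*exp(-3*t) + C2*exp(-3*t)*sin(4*t).
Try q_p = A*exp(2*t). Substituting into the equation and dividing by exp(2*t) gives A = 4/41, so q_p = 4*exp(2*t)/41.
General solution: q = 4*exp(2*t)/41 + C1*cos(4*t)*exp(-3*t) + C2*exp(-3*t)*sin(4*t).
Apply the initial conditions: q(0) = 4/41 + C1 = -1 and q'(0) = 8/41 - 3*C1 + 4*C2 = 0. Solving gives C1 = -45/41, C2 = -143/164.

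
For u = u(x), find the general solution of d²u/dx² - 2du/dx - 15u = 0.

u = C1*exp(5*x) + C2*exp(-3*x)

Characteristic equation r² - 2r - 15 = 0 factors as (r - 5)(r + 3) = 0, so r = 5, -3.
Hence u_h = C1*exp(5*x) + C2*exp(-3*x).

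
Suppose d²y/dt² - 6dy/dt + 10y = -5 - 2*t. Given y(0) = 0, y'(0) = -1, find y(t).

y = -31/50 - t/5 - 133*exp(3*t)*sin(t)/50 + 31*cos(t)*exp(3*t)/50

Characteristic equation r² - 6r + 10 = 0 has discriminant (-6)² - 4·(10) = -4 < 0, so r = 3 ± i.
Hence y_h = C1*cos(t)*exp(3*t) + C2*exp(3*t)*sin(t).
For the particular solution try y_p = A0 + A1*t. Substituting and matching coefficients of each power of t gives A0 = -31/50, A1 = -1/5, so y_p = -31/50 - t/5.
General solution: y = -31/50 - t/5 + C1*cos(t)*exp(3*t) + C2*exp(3*t)*sin(t).
Apply the initial conditions: y(0) = -31/50 + C1 = 0 and y'(0) = -1/5 + C2 + 3*C1 = -1. Solving gives C1 = 31/50, C2 = -133/50.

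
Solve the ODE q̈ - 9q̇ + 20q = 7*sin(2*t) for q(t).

q = 28*sin(2*t)/145 + 63*cos(2*t)/290 + C1*exp(4*t) + C2*exp(5*t)

Characteristic equation r² - 9r + 20 = 0 factors as (r - 4)(r - 5) = 0, so r = 4, 5.
Hence q_h = C1*exp(4*t) + C2*exp(5*t).
Try q_p = A*cos(2*t) + B*sin(2*t). Substituting and equating the coefficients of cos(2t) and sin(2t) gives A = 63/290, B = 28/145, so q_p = 28*sin(2*t)/145 + 63*cos(2*t)/290.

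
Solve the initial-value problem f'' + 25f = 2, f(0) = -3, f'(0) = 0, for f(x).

f = 2/25 - 77*cos(5*x)/25

Characteristic equation r² + 25 = 0 has discriminant (0)² - 4·(25) = -100 < 0, so r = ± 5i.
Hence f_h = C1*cos(5*x) + C2*sin(5*x).
For the particular solution try f_p = A0. Substituting and matching coefficients of each power of x gives A0 = 2/25, so f_p = 2/25.
General solution: f = 2/25 + C1*cos(5*x) + C2*sin(5*x).
Apply the initial conditions: f(0) = 2/25 + C1 = -3 and f'(0) = 5*C2 = 0. Solving gives C1 = -77/25, C2 = 0.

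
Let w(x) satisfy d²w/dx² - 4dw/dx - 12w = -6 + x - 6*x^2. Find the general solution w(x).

Characteristic equation r² - 4r - 12 = 0 factors as (r + 2)(r - 6) = 0, so r = -2, 6.
Hence w_h = C1*exp(-2*x) + C2*exp(6*x).
For the particular solution try w_p = A0 + A1*x + A2*x^2. Substituting and matching coefficients of each power of x gives A0 = 13/18, A1 = -5/12, A2 = 1/2, so w_p = 13/18 + x^2/2 - 5*x/12.

w = 13/18 + x**2/2 - 5*x/12 + C1*exp(-2*x) + C2*exp(6*x)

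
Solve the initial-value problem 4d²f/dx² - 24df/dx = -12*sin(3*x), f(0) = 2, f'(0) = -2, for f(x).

f = 5/2 - 11*exp(6*x)/30 - 2*cos(3*x)/15 + sin(3*x)/15

Divide through by 4: f'' - 6f' = -3*sin(3*x).
Characteristic equation r² - 6r = 0 factors as (r - 6)r = 0, so r = 6, 0.
Hence f_h = C1*exp(6*x) + C2.
Try f_p = A*cos(3*x) + B*sin(3*x). Substituting and equating the coefficients of cos(3x) and sin(3x) gives A = -2/15, B = 1/15, so f_p = -2*cos(3*x)/15 + sin(3*x)/15.
General solution: f = C2 - 2*cos(3*x)/15 + sin(3*x)/15 + C1*exp(6*x).
Apply the initial conditions: f(0) = -2/15 + C1 + C2 = 2 and f'(0) = 1/5 + 6*C1 = -2. Solving gives C1 = -11/30, C2 = 5/2.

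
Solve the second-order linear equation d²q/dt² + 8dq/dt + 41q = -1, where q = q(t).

q = -1/41 + C1*cos(5*t)*exp(-4*t) + C2*exp(-4*t)*sin(5*t)

Characteristic equation r² + 8r + 41 = 0 has discriminant (8)² - 4·(41) = -100 < 0, so r = -4 ± 5i.
Hence q_h = C1*cos(5*t)*exp(-4*t) + C2*exp(-4*t)*sin(5*t).
For the particular solution try q_p = A0. Substituting and matching coefficients of each power of t gives A0 = -1/41, so q_p = -1/41.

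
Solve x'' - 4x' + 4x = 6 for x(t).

x = 3/2 + C1*exp(2*t) + C2*t*exp(2*t)

Characteristic equation r² - 4r + 4 = 0 has discriminant (-4)² - 4·(4) = 0, so r = 2 is a repeated root.
Hence x_h = (C1 + C2*t)*exp(2*t).
For the particular solution try x_p = A0. Substituting and matching coefficients of each power of t gives A0 = 3/2, so x_p = 3/2.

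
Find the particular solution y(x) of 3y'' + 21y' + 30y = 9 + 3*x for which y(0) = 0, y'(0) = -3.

y = 23/100 - 17*exp(-2*x)/12 + x/10 + 89*exp(-5*x)/75

Divide through by 3: y'' + 7y' + 10y = 3 + x.
Characteristic equation r² + 7r + 10 = 0 factors as (r + 5)(r + 2) = 0, so r = -5, -2.
Hence y_h = C1*exp(-5*x) + C2*exp(-2*x).
For the particular solution try y_p = A0 + A1*x. Substituting and matching coefficients of each power of x gives A0 = 23/100, A1 = 1/10, so y_p = 23/100 + x/10.
General solution: y = 23/100 + x/10 + C1*exp(-5*x) + C2*exp(-2*x).
Apply the initial conditions: y(0) = 23/100 + C1 + C2 = 0 and y'(0) = 1/10 - 5*C1 - 2*C2 = -3. Solving gives C1 = 89/75, C2 = -17/12.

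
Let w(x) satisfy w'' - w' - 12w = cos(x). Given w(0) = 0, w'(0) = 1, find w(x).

Characteristic equation r² - r - 12 = 0 factors as (r - 4)(r + 3) = 0, so r = 4, -3.
Hence w_h = C1*exp(4*x) + C2*exp(-3*x).
Try w_p = A*cos(x) + B*sin(x). Substituting and equating the coefficients of cos(x) and sin(x) gives A = -13/170, B = -1/170, so w_p = -13*cos(x)/170 - sin(x)/170.
General solution: w = -13*cos(x)/170 - sin(x)/170 + C1*exp(4*x) + C2*exp(-3*x).
Apply the initial conditions: w(0) = -13/170 + C1 + C2 = 0 and w'(0) = -1/170 - 3*C2 + 4*C1 = 1. Solving gives C1 = 3/17, C2 = -1/10.

w = -13*cos(x)/170 - exp(-3*x)/10 - sin(x)/170 + 3*exp(4*x)/17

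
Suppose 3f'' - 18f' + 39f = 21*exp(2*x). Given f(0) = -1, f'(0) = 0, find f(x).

f = 7*exp(2*x)/5 - 12*cos(2*x)*exp(3*x)/5 + 11*exp(3*x)*sin(2*x)/5

Divide through by 3: f'' - 6f' + 13f = 7*exp(2*x).
Characteristic equation r² - 6r + 13 = 0 has discriminant (-6)² - 4·(13) = -16 < 0, so r = 3 ± 2i.
Hence f_h = C1*cos(2*x)*exp(3*x) + C2*exp(3*x)*sin(2*x).
Try f_p = A*exp(2*x). Substituting into the equation and dividing by exp(2*x) gives A = 7/5, so f_p = 7*exp(2*x)/5.
General solution: f = 7*exp(2*x)/5 + C1*cos(2*x)*exp(3*x) + C2*exp(3*x)*sin(2*x).
Apply the initial conditions: f(0) = 7/5 + C1 = -1 and f'(0) = 14/5 + 2*C2 + 3*C1 = 0. Solving gives C1 = -12/5, C2 = 11/5.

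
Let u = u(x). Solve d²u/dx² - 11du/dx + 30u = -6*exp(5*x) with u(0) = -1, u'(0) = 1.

Characteristic equation r² - 11r + 30 = 0 factors as (r - 5)(r - 6) = 0, so r = 5, 6.
Hence u_h = C1*exp(5*x) + C2*exp(6*x).
Since exp(5*x) solves the homogeneous equation (r = 5 is a root of multiplicity 1), multiply the trial by x. Try u_p = A*x*exp(5*x). Substituting into the equation and dividing by exp(5*x) gives A = 6, so u_p = 6*x*exp(5*x).
General solution: u = C1*exp(5*x) + C2*exp(6*x) + 6*x*exp(5*x).
Apply the initial conditions: u(0) = C1 + C2 = -1 and u'(0) = 6 + 5*C1 + 6*C2 = 1. Solving gives C1 = -1, C2 = 0.

u = -exp(5*x) + 6*x*exp(5*x)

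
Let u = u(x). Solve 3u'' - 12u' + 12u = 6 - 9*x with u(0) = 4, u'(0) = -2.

u = -1/4 - 3*x/4 + 17*exp(2*x)/4 - 39*x*exp(2*x)/4

Divide through by 3: u'' - 4u' + 4u = 2 - 3*x.
Characteristic equation r² - 4r + 4 = 0 has discriminant (-4)² - 4·(4) = 0, so r = 2 is a repeated root.
Hence u_h = (C1 + C2*x)*exp(2*x).
For the particular solution try u_p = A0 + A1*x. Substituting and matching coefficients of each power of x gives A0 = -1/4, A1 = -3/4, so u_p = -1/4 - 3*x/4.
General solution: u = -1/4 - 3*x/4 + C1*exp(2*x) + C2*x*exp(2*x).
Apply the initial conditions: u(0) = -1/4 + C1 = 4 and u'(0) = -3/4 + C2 + 2*C1 = -2. Solving gives C1 = 17/4, C2 = -39/4.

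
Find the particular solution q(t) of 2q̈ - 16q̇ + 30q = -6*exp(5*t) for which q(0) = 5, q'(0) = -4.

q = -35*exp(5*t)/4 + 55*exp(3*t)/4 - 3*t*exp(5*t)/2

Divide through by 2: q'' - 8q' + 15q = -3*exp(5*t).
Characteristic equation r² - 8r + 15 = 0 factors as (r - 3)(r - 5) = 0, so r = 3, 5.
Hence q_h = C1*exp(3*t) + C2*exp(5*t).
Since exp(5*t) solves the homogeneous equation (r = 5 is a root of multiplicity 1), multiply the trial by t. Try q_p = A*t*exp(5*t). Substituting into the equation and dividing by exp(5*t) gives A = -3/2, so q_p = -3*t*exp(5*t)/2.
General solution: q = C1*exp(3*t) + C2*exp(5*t) - 3*t*exp(5*t)/2.
Apply the initial conditions: q(0) = C1 + C2 = 5 and q'(0) = -3/2 + 3*C1 + 5*C2 = -4. Solving gives C1 = 55/4, C2 = -35/4.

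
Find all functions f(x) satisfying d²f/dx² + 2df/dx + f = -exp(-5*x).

Characteristic equation r² + 2r + 1 = 0 has discriminant (2)² - 4·(1) = 0, so r = -1 is a repeated root.
Hence f_h = (C1 + C2*x)*exp(-x).
Try f_p = A*exp(-5*x). Substituting into the equation and dividing by exp(-5*x) gives A = -1/16, so f_p = -exp(-5*x)/16.

f = -exp(-5*x)/16 + C1*exp(-x) + C2*x*exp(-x)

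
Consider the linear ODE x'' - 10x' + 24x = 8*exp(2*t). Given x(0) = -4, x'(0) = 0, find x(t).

x = -14*exp(4*t) + 9*exp(6*t) + exp(2*t)

Characteristic equation r² - 10r + 24 = 0 factors as (r - 6)(r - 4) = 0, so r = 6, 4.
Hence x_h = C1*exp(6*t) + C2*exp(4*t).
Try x_p = A*exp(2*t). Substituting into the equation and dividing by exp(2*t) gives A = 1, so x_p = exp(2*t).
General solution: x = C1*exp(6*t) + C2*exp(4*t) + exp(2*t).
Apply the initial conditions: x(0) = 1 + C1 + C2 = -4 and x'(0) = 2 + 4*C2 + 6*C1 = 0. Solving gives C1 = 9, C2 = -14.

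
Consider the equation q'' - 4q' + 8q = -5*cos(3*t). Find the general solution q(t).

q = cos(3*t)/29 + 12*sin(3*t)/29 + C1*cos(2*t)*exp(2*t) + C2*exp(2*t)*sin(2*t)

Characteristic equation r² - 4r + 8 = 0 has discriminant (-4)² - 4·(8) = -16 < 0, so r = 2 ± 2i.
Hence q_h = C1*cos(2*t)*exp(2*t) + C2*exp(2*t)*sin(2*t).
Try q_p = A*cos(3*t) + B*sin(3*t). Substituting and equating the coefficients of cos(3t) and sin(3t) gives A = 1/29, B = 12/29, so q_p = cos(3*t)/29 + 12*sin(3*t)/29.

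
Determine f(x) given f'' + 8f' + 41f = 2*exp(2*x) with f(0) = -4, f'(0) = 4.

Characteristic equation r² + 8r + 41 = 0 has discriminant (8)² - 4·(41) = -100 < 0, so r = -4 ± 5i.
Hence f_h = C1*cos(5*x)*exp(-4*x) + C2*exp(-4*x)*sin(5*x).
Try f_p = A*exp(2*x). Substituting into the equation and dividing by exp(2*x) gives A = 2/61, so f_p = 2*exp(2*x)/61.
General solution: f = 2*exp(2*x)/61 + C1*cos(5*x)*exp(-4*x) + C2*exp(-4*x)*sin(5*x).
Apply the initial conditions: f(0) = 2/61 + C1 = -4 and f'(0) = 4/61 - 4*C1 + 5*C2 = 4. Solving gives C1 = -246/61, C2 = -744/305.

f = 2*exp(2*x)/61 - 744*exp(-4*x)*sin(5*x)/305 - 246*cos(5*x)*exp(-4*x)/61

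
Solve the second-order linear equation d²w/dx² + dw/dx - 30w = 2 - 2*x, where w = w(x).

w = -29/450 + x/15 + C1*exp(-6*x) + C2*exp(5*x)

Characteristic equation r² + r - 30 = 0 factors as (r + 6)(r - 5) = 0, so r = -6, 5.
Hence w_h = C1*exp(-6*x) + C2*exp(5*x).
For the particular solution try w_p = A0 + A1*x. Substituting and matching coefficients of each power of x gives A0 = -29/450, A1 = 1/15, so w_p = -29/450 + x/15.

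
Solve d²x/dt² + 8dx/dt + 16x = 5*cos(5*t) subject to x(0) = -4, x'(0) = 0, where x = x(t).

x = -6679*exp(-4*t)/1681 - 45*cos(5*t)/1681 + 200*sin(5*t)/1681 - 676*t*exp(-4*t)/41

Characteristic equation r² + 8r + 16 = 0 has discriminant (8)² - 4·(16) = 0, so r = -4 is a repeated root.
Hence x_h = (C1 + C2*t)*exp(-4*t).
Try x_p = A*cos(5*t) + B*sin(5*t). Substituting and equating the coefficients of cos(5t) and sin(5t) gives A = -45/1681, B = 200/1681, so x_p = -45*cos(5*t)/1681 + 200*sin(5*t)/1681.
General solution: x = -45*cos(5*t)/1681 + 200*sin(5*t)/1681 + C1*exp(-4*t) + C2*t*exp(-4*t).
Apply the initial conditions: x(0) = -45/1681 + C1 = -4 and x'(0) = 1000/1681 + C2 - 4*C1 = 0. Solving gives C1 = -6679/1681, C2 = -676/41.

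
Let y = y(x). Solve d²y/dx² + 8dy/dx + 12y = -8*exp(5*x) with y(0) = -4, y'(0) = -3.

Characteristic equation r² + 8r + 12 = 0 factors as (r + 2)(r + 6) = 0, so r = -2, -6.
Hence y_h = C1*exp(-2*x) + C2*exp(-6*x).
Try y_p = A*exp(5*x). Substituting into the equation and dividing by exp(5*x) gives A = -8/77, so y_p = -8*exp(5*x)/77.
General solution: y = -8*exp(5*x)/77 + C1*exp(-2*x) + C2*exp(-6*x).
Apply the initial conditions: y(0) = -8/77 + C1 + C2 = -4 and y'(0) = -40/77 - 6*C2 - 2*C1 = -3. Solving gives C1 = -181/28, C2 = 113/44.

y = -181*exp(-2*x)/28 - 8*exp(5*x)/77 + 113*exp(-6*x)/44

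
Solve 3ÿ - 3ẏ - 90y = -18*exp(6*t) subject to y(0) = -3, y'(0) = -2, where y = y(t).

y = -182*exp(-5*t)/121 - 181*exp(6*t)/121 - 6*t*exp(6*t)/11

Divide through by 3: y'' - y' - 30y = -6*exp(6*t).
Characteristic equation r² - r - 30 = 0 factors as (r + 5)(r - 6) = 0, so r = -5, 6.
Hence y_h = C1*exp(-5*t) + C2*exp(6*t).
Since exp(6*t) solves the homogeneous equation (r = 6 is a root of multiplicity 1), multiply the trial by t. Try y_p = A*t*exp(6*t). Substituting into the equation and dividing by exp(6*t) gives A = -6/11, so y_p = -6*t*exp(6*t)/11.
General solution: y = C1*exp(-5*t) + C2*exp(6*t) - 6*t*exp(6*t)/11.
Apply the initial conditions: y(0) = C1 + C2 = -3 and y'(0) = -6/11 - 5*C1 + 6*C2 = -2. Solving gives C1 = -182/121, C2 = -181/121.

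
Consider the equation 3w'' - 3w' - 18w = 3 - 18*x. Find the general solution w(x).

w = -1/3 + x + C1*exp(-2*x) + C2*exp(3*x)

Divide through by 3: w'' - w' - 6w = 1 - 6*x.
Characteristic equation r² - r - 6 = 0 factors as (r + 2)(r - 3) = 0, so r = -2, 3.
Hence w_h = C1*exp(-2*x) + C2*exp(3*x).
For the particular solution try w_p = A0 + A1*x. Substituting and matching coefficients of each power of x gives A0 = -1/3, A1 = 1, so w_p = -1/3 + x.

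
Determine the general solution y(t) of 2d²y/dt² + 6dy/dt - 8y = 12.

y = -3/2 + C1*exp(t) + C2*exp(-4*t)

Divide through by 2: y'' + 3y' - 4y = 6.
Characteristic equation r² + 3r - 4 = 0 factors as (r - 1)(r + 4) = 0, so r = 1, -4.
Hence y_h = C1*exp(t) + C2*exp(-4*t).
For the particular solution try y_p = A0. Substituting and matching coefficients of each power of t gives A0 = -3/2, so y_p = -3/2.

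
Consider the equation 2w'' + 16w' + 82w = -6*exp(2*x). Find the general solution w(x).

w = -3*exp(2*x)/61 + C1*cos(5*x)*exp(-4*x) + C2*exp(-4*x)*sin(5*x)

Divide through by 2: w'' + 8w' + 41w = -3*exp(2*x).
Characteristic equation r² + 8r + 41 = 0 has discriminant (8)² - 4·(41) = -100 < 0, so r = -4 ± 5i.
Hence w_h = C1*cos(5*x)*exp(-4*x) + C2*exp(-4*x)*sin(5*x).
Try w_p = A*exp(2*x). Substituting into the equation and dividing by exp(2*x) gives A = -3/61, so w_p = -3*exp(2*x)/61.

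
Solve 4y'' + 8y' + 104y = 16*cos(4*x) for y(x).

Divide through by 4: y'' + 2y' + 26y = 4*cos(4*x).
Characteristic equation r² + 2r + 26 = 0 has discriminant (2)² - 4·(26) = -100 < 0, so r = -1 ± 5i.
Hence y_h = C1*cos(5*x)*exp(-x) + C2*exp(-x)*sin(5*x).
Try y_p = A*cos(4*x) + B*sin(4*x). Substituting and equating the coefficients of cos(4x) and sin(4x) gives A = 10/41, B = 8/41, so y_p = 8*sin(4*x)/41 + 10*cos(4*x)/41.

y = 8*sin(4*x)/41 + 10*cos(4*x)/41 + C1*cos(5*x)*exp(-x) + C2*exp(-x)*sin(5*x)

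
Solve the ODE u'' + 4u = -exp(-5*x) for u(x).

Characteristic equation r² + 4 = 0 has discriminant (0)² - 4·(4) = -16 < 0, so r = ± 2i.
Hence u_h = C1*cos(2*x) + C2*sin(2*x).
Try u_p = A*exp(-5*x). Substituting into the equation and dividing by exp(-5*x) gives A = -1/29, so u_p = -exp(-5*x)/29.

u = -exp(-5*x)/29 + C1*cos(2*x) + C2*sin(2*x)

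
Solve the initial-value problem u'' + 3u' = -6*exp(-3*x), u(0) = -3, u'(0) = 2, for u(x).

Characteristic equation r² + 3r = 0 factors as (r + 3)r = 0, so r = -3, 0.
Hence u_h = C1*exp(-3*x) + C2.
Since exp(-3*x) solves the homogeneous equation (r = -3 is a root of multiplicity 1), multiply the trial by x. Try u_p = A*x*exp(-3*x). Substituting into the equation and dividing by exp(-3*x) gives A = 2, so u_p = 2*x*exp(-3*x).
General solution: u = C2 + C1*exp(-3*x) + 2*x*exp(-3*x).
Apply the initial conditions: u(0) = C1 + C2 = -3 and u'(0) = 2 - 3*C1 = 2. Solving gives C1 = 0, C2 = -3.

u = -3 + 2*x*exp(-3*x)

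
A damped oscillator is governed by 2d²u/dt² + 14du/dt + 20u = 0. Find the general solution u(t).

u = C1*exp(-2*t) + C2*exp(-5*t)

Divide through by 2: u'' + 7u' + 10u = 0.
Characteristic equation r² + 7r + 10 = 0 factors as (r + 2)(r + 5) = 0, so r = -2, -5.
Hence u_h = C1*exp(-2*t) + C2*exp(-5*t).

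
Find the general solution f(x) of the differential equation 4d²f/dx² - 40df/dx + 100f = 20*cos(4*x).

f = -200*sin(4*x)/1681 + 45*cos(4*x)/1681 + C1*exp(5*x) + C2*x*exp(5*x)

Divide through by 4: f'' - 10f' + 25f = 5*cos(4*x).
Characteristic equation r² - 10r + 25 = 0 has discriminant (-10)² - 4·(25) = 0, so r = 5 is a repeated root.
Hence f_h = (C1 + C2*x)*exp(5*x).
Try f_p = A*cos(4*x) + B*sin(4*x). Substituting and equating the coefficients of cos(4x) and sin(4x) gives A = 45/1681, B = -200/1681, so f_p = -200*sin(4*x)/1681 + 45*cos(4*x)/1681.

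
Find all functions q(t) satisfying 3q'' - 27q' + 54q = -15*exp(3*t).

Divide through by 3: q'' - 9q' + 18q = -5*exp(3*t).
Characteristic equation r² - 9r + 18 = 0 factors as (r - 3)(r - 6) = 0, so r = 3, 6.
Hence q_h = C1*exp(3*t) + C2*exp(6*t).
Since exp(3*t) solves the homogeneous equation (r = 3 is a root of multiplicity 1), multiply the trial by t. Try q_p = A*t*exp(3*t). Substituting into the equation and dividing by exp(3*t) gives A = 5/3, so q_p = 5*t*exp(3*t)/3.

q = C1*exp(3*t) + C2*exp(6*t) + 5*t*exp(3*t)/3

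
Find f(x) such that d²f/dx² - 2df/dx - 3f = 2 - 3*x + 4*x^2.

f = -92/27 - 4*x**2/3 + 25*x/9 + C1*exp(3*x) + C2*exp(-x)

Characteristic equation r² - 2r - 3 = 0 factors as (r - 3)(r + 1) = 0, so r = 3, -1.
Hence f_h = C1*exp(3*x) + C2*exp(-x).
For the particular solution try f_p = A0 + A1*x + A2*x^2. Substituting and matching coefficients of each power of x gives A0 = -92/27, A1 = 25/9, A2 = -4/3, so f_p = -92/27 - 4*x^2/3 + 25*x/9.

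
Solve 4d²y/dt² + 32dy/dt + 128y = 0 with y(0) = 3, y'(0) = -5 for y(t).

Divide through by 4: y'' + 8y' + 32y = 0.
Characteristic equation r² + 8r + 32 = 0 has discriminant (8)² - 4·(32) = -64 < 0, so r = -4 ± 4i.
Hence y_h = C1*cos(4*t)*exp(-4*t) + C2*exp(-4*t)*sin(4*t).
Apply the initial conditions: y(0) = C1 = 3 and y'(0) = -4*C1 + 4*C2 = -5. Solving gives C1 = 3, C2 = 7/4.

y = 3*cos(4*t)*exp(-4*t) + 7*exp(-4*t)*sin(4*t)/4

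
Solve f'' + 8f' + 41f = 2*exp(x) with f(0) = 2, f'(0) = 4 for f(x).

Characteristic equation r² + 8r + 41 = 0 has discriminant (8)² - 4·(41) = -100 < 0, so r = -4 ± 5i.
Hence f_h = C1*cos(5*x)*exp(-4*x) + C2*exp(-4*x)*sin(5*x).
Try f_p = A*exp(x). Substituting into the equation and dividing by exp(x) gives A = 1/25, so f_p = exp(x)/25.
General solution: f = exp(x)/25 + C1*cos(5*x)*exp(-4*x) + C2*exp(-4*x)*sin(5*x).
Apply the initial conditions: f(0) = 1/25 + C1 = 2 and f'(0) = 1/25 - 4*C1 + 5*C2 = 4. Solving gives C1 = 49/25, C2 = 59/25.

f = exp(x)/25 + 49*cos(5*x)*exp(-4*x)/25 + 59*exp(-4*x)*sin(5*x)/25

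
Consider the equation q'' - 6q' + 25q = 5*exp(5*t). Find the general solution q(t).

q = exp(5*t)/4 + C1*cos(4*t)*exp(3*t) + C2*exp(3*t)*sin(4*t)

Characteristic equation r² - 6r + 25 = 0 has discriminant (-6)² - 4·(25) = -64 < 0, so r = 3 ± 4i.
Hence q_h = C1*cos(4*t)*exp(3*t) + C2*exp(3*t)*sin(4*t).
Try q_p = A*exp(5*t). Substituting into the equation and dividing by exp(5*t) gives A = 1/4, so q_p = exp(5*t)/4.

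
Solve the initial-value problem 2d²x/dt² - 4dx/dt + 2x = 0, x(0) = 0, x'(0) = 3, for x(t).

x = 3*t*exp(t)

Divide through by 2: x'' - 2x' + x = 0.
Characteristic equation r² - 2r + 1 = 0 has discriminant (-2)² - 4·(1) = 0, so r = 1 is a repeated root.
Hence x_h = (C1 + C2*t)*exp(t).
Apply the initial conditions: x(0) = C1 = 0 and x'(0) = C1 + C2 = 3. Solving gives C1 = 0, C2 = 3.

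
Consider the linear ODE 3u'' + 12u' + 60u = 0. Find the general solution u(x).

Divide through by 3: u'' + 4u' + 20u = 0.
Characteristic equation r² + 4r + 20 = 0 has discriminant (4)² - 4·(20) = -64 < 0, so r = -2 ± 4i.
Hence u_h = C1*cos(4*x)*exp(-2*x) + C2*exp(-2*x)*sin(4*x).

u = C1*cos(4*x)*exp(-2*x) + C2*exp(-2*x)*sin(4*x)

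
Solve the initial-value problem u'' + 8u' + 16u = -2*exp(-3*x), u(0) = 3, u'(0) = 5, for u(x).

Characteristic equation r² + 8r + 16 = 0 has discriminant (8)² - 4·(16) = 0, so r = -4 is a repeated root.
Hence u_h = (C1 + C2*x)*exp(-4*x).
Try u_p = A*exp(-3*x). Substituting into the equation and dividing by exp(-3*x) gives A = -2, so u_p = -2*exp(-3*x).
General solution: u = -2*exp(-3*x) + C1*exp(-4*x) + C2*x*exp(-4*x).
Apply the initial conditions: u(0) = -2 + C1 = 3 and u'(0) = 6 + C2 - 4*C1 = 5. Solving gives C1 = 5, C2 = 19.

u = -2*exp(-3*x) + 5*exp(-4*x) + 19*x*exp(-4*x)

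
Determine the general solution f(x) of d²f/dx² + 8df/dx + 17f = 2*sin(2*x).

f = -32*cos(2*x)/425 + 26*sin(2*x)/425 + C1*cos(x)*exp(-4*x) + C2*exp(-4*x)*sin(x)

Characteristic equation r² + 8r + 17 = 0 has discriminant (8)² - 4·(17) = -4 < 0, so r = -4 ± i.
Hence f_h = C1*cos(x)*exp(-4*x) + C2*exp(-4*x)*sin(x).
Try f_p = A*cos(2*x) + B*sin(2*x). Substituting and equating the coefficients of cos(2x) and sin(2x) gives A = -32/425, B = 26/425, so f_p = -32*cos(2*x)/425 + 26*sin(2*x)/425.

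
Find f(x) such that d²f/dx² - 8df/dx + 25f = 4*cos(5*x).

Characteristic equation r² - 8r + 25 = 0 has discriminant (-8)² - 4·(25) = -36 < 0, so r = 4 ± 3i.
Hence f_h = C1*cos(3*x)*exp(4*x) + C2*exp(4*x)*sin(3*x).
Try f_p = A*cos(5*x) + B*sin(5*x). Substituting and equating the coefficients of cos(5x) and sin(5x) gives A = 0, B = -1/10, so f_p = -sin(5*x)/10.

f = -sin(5*x)/10 + C1*cos(3*x)*exp(4*x) + C2*exp(4*x)*sin(3*x)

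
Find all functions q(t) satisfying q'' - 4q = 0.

Characteristic equation r² - 4 = 0 factors as (r - 2)(r + 2) = 0, so r = 2, -2.
Hence q_h = C1*exp(2*t) + C2*exp(-2*t).

q = C1*exp(2*t) + C2*exp(-2*t)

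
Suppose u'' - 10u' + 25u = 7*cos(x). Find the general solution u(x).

u = -35*sin(x)/338 + 42*cos(x)/169 + C1*exp(5*x) + C2*x*exp(5*x)

Characteristic equation r² - 10r + 25 = 0 has discriminant (-10)² - 4·(25) = 0, so r = 5 is a repeated root.
Hence u_h = (C1 + C2*x)*exp(5*x).
Try u_p = A*cos(x) + B*sin(x). Substituting and equating the coefficients of cos(x) and sin(x) gives A = 42/169, B = -35/338, so u_p = -35*sin(x)/338 + 42*cos(x)/169.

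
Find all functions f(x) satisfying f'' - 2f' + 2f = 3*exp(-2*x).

f = 3*exp(-2*x)/10 + C1*cos(x)*exp(x) + C2*exp(x)*sin(x)

Characteristic equation r² - 2r + 2 = 0 has discriminant (-2)² - 4·(2) = -4 < 0, so r = 1 ± i.
Hence f_h = C1*cos(x)*exp(x) + C2*exp(x)*sin(x).
Try f_p = A*exp(-2*x). Substituting into the equation and dividing by exp(-2*x) gives A = 3/10, so f_p = 3*exp(-2*x)/10.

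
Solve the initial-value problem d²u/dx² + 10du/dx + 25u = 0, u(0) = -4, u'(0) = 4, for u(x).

Characteristic equation r² + 10r + 25 = 0 has discriminant (10)² - 4·(25) = 0, so r = -5 is a repeated root.
Hence u_h = (C1 + C2*x)*exp(-5*x).
Apply the initial conditions: u(0) = C1 = -4 and u'(0) = C2 - 5*C1 = 4. Solving gives C1 = -4, C2 = -16.

u = -4*exp(-5*x) - 16*x*exp(-5*x)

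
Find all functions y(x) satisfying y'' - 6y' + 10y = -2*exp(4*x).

Characteristic equation r² - 6r + 10 = 0 has discriminant (-6)² - 4·(10) = -4 < 0, so r = 3 ± i.
Hence y_h = C1*cos(x)*exp(3*x) + C2*exp(3*x)*sin(x).
Try y_p = A*exp(4*x). Substituting into the equation and dividing by exp(4*x) gives A = -1, so y_p = -exp(4*x).

y = -exp(4*x) + C1*cos(x)*exp(3*x) + C2*exp(3*x)*sin(x)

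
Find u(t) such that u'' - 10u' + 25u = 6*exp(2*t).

Characteristic equation r² - 10r + 25 = 0 has discriminant (-10)² - 4·(25) = 0, so r = 5 is a repeated root.
Hence u_h = (C1 + C2*t)*exp(5*t).
Try u_p = A*exp(2*t). Substituting into the equation and dividing by exp(2*t) gives A = 2/3, so u_p = 2*exp(2*t)/3.

u = 2*exp(2*t)/3 + C1*exp(5*t) + C2*t*exp(5*t)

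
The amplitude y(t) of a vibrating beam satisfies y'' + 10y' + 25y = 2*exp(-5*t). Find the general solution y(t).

y = C1*exp(-5*t) + t**2*exp(-5*t) + C2*t*exp(-5*t)

Characteristic equation r² + 10r + 25 = 0 has discriminant (10)² - 4·(25) = 0, so r = -5 is a repeated root.
Hence y_h = (C1 + C2*t)*exp(-5*t).
Since exp(-5*t) solves the homogeneous equation (r = -5 is a root of multiplicity 2), multiply the trial by t^2. Try y_p = A*t^2*exp(-5*t). Substituting into the equation and dividing by exp(-5*t) gives A = 1, so y_p = t^2*exp(-5*t).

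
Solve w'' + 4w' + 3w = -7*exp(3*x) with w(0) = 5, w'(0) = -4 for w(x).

w = -13*exp(-3*x)/12 - 7*exp(3*x)/24 + 51*exp(-x)/8

Characteristic equation r² + 4r + 3 = 0 factors as (r + 1)(r + 3) = 0, so r = -1, -3.
Hence w_h = C1*exp(-x) + C2*exp(-3*x).
Try w_p = A*exp(3*x). Substituting into the equation and dividing by exp(3*x) gives A = -7/24, so w_p = -7*exp(3*x)/24.
General solution: w = -7*exp(3*x)/24 + C1*exp(-x) + C2*exp(-3*x).
Apply the initial conditions: w(0) = -7/24 + C1 + C2 = 5 and w'(0) = -7/8 - C1 - 3*C2 = -4. Solving gives C1 = 51/8, C2 = -13/12.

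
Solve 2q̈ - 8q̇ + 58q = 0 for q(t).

Divide through by 2: q'' - 4q' + 29q = 0.
Characteristic equation r² - 4r + 29 = 0 has discriminant (-4)² - 4·(29) = -100 < 0, so r = 2 ± 5i.
Hence q_h = C1*cos(5*t)*exp(2*t) + C2*exp(2*t)*sin(5*t).

q = C1*cos(5*t)*exp(2*t) + C2*exp(2*t)*sin(5*t)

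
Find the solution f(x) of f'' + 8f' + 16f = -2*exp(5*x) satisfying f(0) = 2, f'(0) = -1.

f = -2*exp(5*x)/81 + 164*exp(-4*x)/81 + 65*x*exp(-4*x)/9

Characteristic equation r² + 8r + 16 = 0 has discriminant (8)² - 4·(16) = 0, so r = -4 is a repeated root.
Hence f_h = (C1 + C2*x)*exp(-4*x).
Try f_p = A*exp(5*x). Substituting into the equation and dividing by exp(5*x) gives A = -2/81, so f_p = -2*exp(5*x)/81.
General solution: f = -2*exp(5*x)/81 + C1*exp(-4*x) + C2*x*exp(-4*x).
Apply the initial conditions: f(0) = -2/81 + C1 = 2 and f'(0) = -10/81 + C2 - 4*C1 = -1. Solving gives C1 = 164/81, C2 = 65/9.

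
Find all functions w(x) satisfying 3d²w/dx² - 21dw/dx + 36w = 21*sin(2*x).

w = 14*sin(2*x)/65 + 49*cos(2*x)/130 + C1*exp(3*x) + C2*exp(4*x)

Divide through by 3: w'' - 7w' + 12w = 7*sin(2*x).
Characteristic equation r² - 7r + 12 = 0 factors as (r - 3)(r - 4) = 0, so r = 3, 4.
Hence w_h = C1*exp(3*x) + C2*exp(4*x).
Try w_p = A*cos(2*x) + B*sin(2*x). Substituting and equating the coefficients of cos(2x) and sin(2x) gives A = 49/130, B = 14/65, so w_p = 14*sin(2*x)/65 + 49*cos(2*x)/130.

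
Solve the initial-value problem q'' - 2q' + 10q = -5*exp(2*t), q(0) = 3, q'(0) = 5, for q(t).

Characteristic equation r² - 2r + 10 = 0 has discriminant (-2)² - 4·(10) = -36 < 0, so r = 1 ± 3i.
Hence q_h = C1*cos(3*t)*exp(t) + C2*exp(t)*sin(3*t).
Try q_p = A*exp(2*t). Substituting into the equation and dividing by exp(2*t) gives A = -1/2, so q_p = -exp(2*t)/2.
General solution: q = -exp(2*t)/2 + C1*cos(3*t)*exp(t) + C2*exp(t)*sin(3*t).
Apply the initial conditions: q(0) = -1/2 + C1 = 3 and q'(0) = -1 + C1 + 3*C2 = 5. Solving gives C1 = 7/2, C2 = 5/6.

q = -exp(2*t)/2 + 5*exp(t)*sin(3*t)/6 + 7*cos(3*t)*exp(t)/2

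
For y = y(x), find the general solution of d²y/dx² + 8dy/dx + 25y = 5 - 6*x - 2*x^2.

y = 4169/15625 - 118*x/625 - 2*x**2/25 + C1*cos(3*x)*exp(-4*x) + C2*exp(-4*x)*sin(3*x)

Characteristic equation r² + 8r + 25 = 0 has discriminant (8)² - 4·(25) = -36 < 0, so r = -4 ± 3i.
Hence y_h = C1*cos(3*x)*exp(-4*x) + C2*exp(-4*x)*sin(3*x).
For the particular solution try y_p = A0 + A1*x + A2*x^2. Substituting and matching coefficients of each power of x gives A0 = 4169/15625, A1 = -118/625, A2 = -2/25, so y_p = 4169/15625 - 118*x/625 - 2*x^2/25.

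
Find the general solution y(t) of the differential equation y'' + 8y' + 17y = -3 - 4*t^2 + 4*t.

y = -1787/4913 - 4*t**2/17 + 132*t/289 + C1*cos(t)*exp(-4*t) + C2*exp(-4*t)*sin(t)

Characteristic equation r² + 8r + 17 = 0 has discriminant (8)² - 4·(17) = -4 < 0, so r = -4 ± i.
Hence y_h = C1*cos(t)*exp(-4*t) + C2*exp(-4*t)*sin(t).
For the particular solution try y_p = A0 + A1*t + A2*t^2. Substituting and matching coefficients of each power of t gives A0 = -1787/4913, A1 = 132/289, A2 = -4/17, so y_p = -1787/4913 - 4*t^2/17 + 132*t/289.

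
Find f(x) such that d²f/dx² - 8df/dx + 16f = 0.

Characteristic equation r² - 8r + 16 = 0 has discriminant (-8)² - 4·(16) = 0, so r = 4 is a repeated root.
Hence f_h = (C1 + C2*x)*exp(4*x).

f = C1*exp(4*x) + C2*x*exp(4*x)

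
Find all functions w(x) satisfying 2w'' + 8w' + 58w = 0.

w = C1*cos(5*x)*exp(-2*x) + C2*exp(-2*x)*sin(5*x)

Divide through by 2: w'' + 4w' + 29w = 0.
Characteristic equation r² + 4r + 29 = 0 has discriminant (4)² - 4·(29) = -100 < 0, so r = -2 ± 5i.
Hence w_h = C1*cos(5*x)*exp(-2*x) + C2*exp(-2*x)*sin(5*x).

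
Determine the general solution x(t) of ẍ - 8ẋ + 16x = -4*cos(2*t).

x = -3*cos(2*t)/25 + 4*sin(2*t)/25 + C1*exp(4*t) + C2*t*exp(4*t)

Characteristic equation r² - 8r + 16 = 0 has discriminant (-8)² - 4·(16) = 0, so r = 4 is a repeated root.
Hence x_h = (C1 + C2*t)*exp(4*t).
Try x_p = A*cos(2*t) + B*sin(2*t). Substituting and equating the coefficients of cos(2t) and sin(2t) gives A = -3/25, B = 4/25, so x_p = -3*cos(2*t)/25 + 4*sin(2*t)/25.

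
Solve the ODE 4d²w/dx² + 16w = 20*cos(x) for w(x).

Divide through by 4: w'' + 4w = 5*cos(x).
Characteristic equation r² + 4 = 0 has discriminant (0)² - 4·(4) = -16 < 0, so r = ± 2i.
Hence w_h = C1*cos(2*x) + C2*sin(2*x).
Try w_p = A*cos(x) + B*sin(x). Substituting and equating the coefficients of cos(x) and sin(x) gives A = 5/3, B = 0, so w_p = 5*cos(x)/3.

w = 5*cos(x)/3 + C1*cos(2*x) + C2*sin(2*x)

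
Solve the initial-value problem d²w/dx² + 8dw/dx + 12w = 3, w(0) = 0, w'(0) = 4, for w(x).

w = 1/4 - 7*exp(-6*x)/8 + 5*exp(-2*x)/8

Characteristic equation r² + 8r + 12 = 0 factors as (r + 2)(r + 6) = 0, so r = -2, -6.
Hence w_h = C1*exp(-2*x) + C2*exp(-6*x).
For the particular solution try w_p = A0. Substituting and matching coefficients of each power of x gives A0 = 1/4, so w_p = 1/4.
General solution: w = 1/4 + C1*exp(-2*x) + C2*exp(-6*x).
Apply the initial conditions: w(0) = 1/4 + C1 + C2 = 0 and w'(0) = -6*C2 - 2*C1 = 4. Solving gives C1 = 5/8, C2 = -7/8.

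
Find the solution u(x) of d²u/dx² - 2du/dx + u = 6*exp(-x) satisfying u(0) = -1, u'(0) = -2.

Characteristic equation r² - 2r + 1 = 0 has discriminant (-2)² - 4·(1) = 0, so r = 1 is a repeated root.
Hence u_h = (C1 + C2*x)*exp(x).
Try u_p = A*exp(-x). Substituting into the equation and dividing by exp(-x) gives A = 3/2, so u_p = 3*exp(-x)/2.
General solution: u = 3*exp(-x)/2 + C1*exp(x) + C2*x*exp(x).
Apply the initial conditions: u(0) = 3/2 + C1 = -1 and u'(0) = -3/2 + C1 + C2 = -2. Solving gives C1 = -5/2, C2 = 2.

u = -5*exp(x)/2 + 3*exp(-x)/2 + 2*x*exp(x)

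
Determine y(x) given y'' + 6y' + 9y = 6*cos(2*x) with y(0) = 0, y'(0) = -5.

y = -30*exp(-3*x)/169 + 30*cos(2*x)/169 + 72*sin(2*x)/169 - 83*x*exp(-3*x)/13

Characteristic equation r² + 6r + 9 = 0 has discriminant (6)² - 4·(9) = 0, so r = -3 is a repeated root.
Hence y_h = (C1 + C2*x)*exp(-3*x).
Try y_p = A*cos(2*x) + B*sin(2*x). Substituting and equating the coefficients of cos(2x) and sin(2x) gives A = 30/169, B = 72/169, so y_p = 30*cos(2*x)/169 + 72*sin(2*x)/169.
General solution: y = 30*cos(2*x)/169 + 72*sin(2*x)/169 + C1*exp(-3*x) + C2*x*exp(-3*x).
Apply the initial conditions: y(0) = 30/169 + C1 = 0 and y'(0) = 144/169 + C2 - 3*C1 = -5. Solving gives C1 = -30/169, C2 = -83/13.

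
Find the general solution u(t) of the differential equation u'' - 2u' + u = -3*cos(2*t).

u = 9*cos(2*t)/25 + 12*sin(2*t)/25 + C1*exp(t) + C2*t*exp(t)

Characteristic equation r² - 2r + 1 = 0 has discriminant (-2)² - 4·(1) = 0, so r = 1 is a repeated root.
Hence u_h = (C1 + C2*t)*exp(t).
Try u_p = A*cos(2*t) + B*sin(2*t). Substituting and equating the coefficients of cos(2t) and sin(2t) gives A = 9/25, B = 12/25, so u_p = 9*cos(2*t)/25 + 12*sin(2*t)/25.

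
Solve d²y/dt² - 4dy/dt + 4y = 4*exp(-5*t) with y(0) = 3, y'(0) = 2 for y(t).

Characteristic equation r² - 4r + 4 = 0 has discriminant (-4)² - 4·(4) = 0, so r = 2 is a repeated root.
Hence y_h = (C1 + C2*t)*exp(2*t).
Try y_p = A*exp(-5*t). Substituting into the equation and dividing by exp(-5*t) gives A = 4/49, so y_p = 4*exp(-5*t)/49.
General solution: y = 4*exp(-5*t)/49 + C1*exp(2*t) + C2*t*exp(2*t).
Apply the initial conditions: y(0) = 4/49 + C1 = 3 and y'(0) = -20/49 + C2 + 2*C1 = 2. Solving gives C1 = 143/49, C2 = -24/7.

y = 4*exp(-5*t)/49 + 143*exp(2*t)/49 - 24*t*exp(2*t)/7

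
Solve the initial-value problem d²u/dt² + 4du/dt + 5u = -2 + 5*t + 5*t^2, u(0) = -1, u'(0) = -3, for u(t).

u = -8/25 + t**2 - 3*t/5 - 94*exp(-2*t)*sin(t)/25 - 17*cos(t)*exp(-2*t)/25

Characteristic equation r² + 4r + 5 = 0 has discriminant (4)² - 4·(5) = -4 < 0, so r = -2 ± i.
Hence u_h = C1*cos(t)*exp(-2*t) + C2*exp(-2*t)*sin(t).
For the particular solution try u_p = A0 + A1*t + A2*t^2. Substituting and matching coefficients of each power of t gives A0 = -8/25, A1 = -3/5, A2 = 1, so u_p = -8/25 + t^2 - 3*t/5.
General solution: u = -8/25 + t^2 - 3*t/5 + C1*cos(t)*exp(-2*t) + C2*exp(-2*t)*sin(t).
Apply the initial conditions: u(0) = -8/25 + C1 = -1 and u'(0) = -3/5 + C2 - 2*C1 = -3. Solving gives C1 = -17/25, C2 = -94/25.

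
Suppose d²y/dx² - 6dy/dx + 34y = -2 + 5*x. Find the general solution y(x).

Characteristic equation r² - 6r + 34 = 0 has discriminant (-6)² - 4·(34) = -100 < 0, so r = 3 ± 5i.
Hence y_h = C1*cos(5*x)*exp(3*x) + C2*exp(3*x)*sin(5*x).
For the particular solution try y_p = A0 + A1*x. Substituting and matching coefficients of each power of x gives A0 = -19/578, A1 = 5/34, so y_p = -19/578 + 5*x/34.

y = -19/578 + 5*x/34 + C1*cos(5*x)*exp(3*x) + C2*exp(3*x)*sin(5*x)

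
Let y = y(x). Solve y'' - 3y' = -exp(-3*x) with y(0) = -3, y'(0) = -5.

Characteristic equation r² - 3r = 0 factors as (r - 3)r = 0, so r = 3, 0.
Hence y_h = C1*exp(3*x) + C2.
Try y_p = A*exp(-3*x). Substituting into the equation and dividing by exp(-3*x) gives A = -1/18, so y_p = -exp(-3*x)/18.
General solution: y = C2 - exp(-3*x)/18 + C1*exp(3*x).
Apply the initial conditions: y(0) = -1/18 + C1 + C2 = -3 and y'(0) = 1/6 + 3*C1 = -5. Solving gives C1 = -31/18, C2 = -11/9.

y = -11/9 - 31*exp(3*x)/18 - exp(-3*x)/18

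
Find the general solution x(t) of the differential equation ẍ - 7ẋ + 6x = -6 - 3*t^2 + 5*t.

x = -11/9 - t**2/2 - t/3 + C1*exp(t) + C2*exp(6*t)

Characteristic equation r² - 7r + 6 = 0 factors as (r - 1)(r - 6) = 0, so r = 1, 6.
Hence x_h = C1*exp(t) + C2*exp(6*t).
For the particular solution try x_p = A0 + A1*t + A2*t^2. Substituting and matching coefficients of each power of t gives A0 = -11/9, A1 = -1/3, A2 = -1/2, so x_p = -11/9 - t^2/2 - t/3.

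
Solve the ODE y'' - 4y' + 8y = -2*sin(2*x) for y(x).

y = -cos(2*x)/5 - sin(2*x)/10 + C1*cos(2*x)*exp(2*x) + C2*exp(2*x)*sin(2*x)

Characteristic equation r² - 4r + 8 = 0 has discriminant (-4)² - 4·(8) = -16 < 0, so r = 2 ± 2i.
Hence y_h = C1*cos(2*x)*exp(2*x) + C2*exp(2*x)*sin(2*x).
Try y_p = A*cos(2*x) + B*sin(2*x). Substituting and equating the coefficients of cos(2x) and sin(2x) gives A = -1/5, B = -1/10, so y_p = -cos(2*x)/5 - sin(2*x)/10.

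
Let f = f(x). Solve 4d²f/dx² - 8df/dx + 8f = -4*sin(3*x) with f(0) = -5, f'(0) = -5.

Divide through by 4: f'' - 2f' + 2f = -sin(3*x).
Characteristic equation r² - 2r + 2 = 0 has discriminant (-2)² - 4·(2) = -4 < 0, so r = 1 ± i.
Hence f_h = C1*cos(x)*exp(x) + C2*exp(x)*sin(x).
Try f_p = A*cos(3*x) + B*sin(3*x). Substituting and equating the coefficients of cos(3x) and sin(3x) gives A = -6/85, B = 7/85, so f_p = -6*cos(3*x)/85 + 7*sin(3*x)/85.
General solution: f = -6*cos(3*x)/85 + 7*sin(3*x)/85 + C1*cos(x)*exp(x) + C2*exp(x)*sin(x).
Apply the initial conditions: f(0) = -6/85 + C1 = -5 and f'(0) = 21/85 + C1 + C2 = -5. Solving gives C1 = -419/85, C2 = -27/85.

f = -6*cos(3*x)/85 + 7*sin(3*x)/85 - 419*cos(x)*exp(x)/85 - 27*exp(x)*sin(x)/85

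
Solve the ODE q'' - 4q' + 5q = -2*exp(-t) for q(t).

q = -exp(-t)/5 + C1*cos(t)*exp(2*t) + C2*exp(2*t)*sin(t)

Characteristic equation r² - 4r + 5 = 0 has discriminant (-4)² - 4·(5) = -4 < 0, so r = 2 ± i.
Hence q_h = C1*cos(t)*exp(2*t) + C2*exp(2*t)*sin(t).
Try q_p = A*exp(-t). Substituting into the equation and dividing by exp(-t) gives A = -1/5, so q_p = -exp(-t)/5.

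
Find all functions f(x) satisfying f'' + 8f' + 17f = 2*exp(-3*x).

f = C1*cos(x)*exp(-4*x) + C2*exp(-4*x)*sin(x) + exp(-3*x)

Characteristic equation r² + 8r + 17 = 0 has discriminant (8)² - 4·(17) = -4 < 0, so r = -4 ± i.
Hence f_h = C1*cos(x)*exp(-4*x) + C2*exp(-4*x)*sin(x).
Try f_p = A*exp(-3*x). Substituting into the equation and dividing by exp(-3*x) gives A = 1, so f_p = exp(-3*x).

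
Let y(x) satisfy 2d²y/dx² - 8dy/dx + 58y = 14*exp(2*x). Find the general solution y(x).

Divide through by 2: y'' - 4y' + 29y = 7*exp(2*x).
Characteristic equation r² - 4r + 29 = 0 has discriminant (-4)² - 4·(29) = -100 < 0, so r = 2 ± 5i.
Hence y_h = C1*cos(5*x)*exp(2*x) + C2*exp(2*x)*sin(5*x).
Try y_p = A*exp(2*x). Substituting into the equation and dividing by exp(2*x) gives A = 7/25, so y_p = 7*exp(2*x)/25.

y = 7*exp(2*x)/25 + C1*cos(5*x)*exp(2*x) + C2*exp(2*x)*sin(5*x)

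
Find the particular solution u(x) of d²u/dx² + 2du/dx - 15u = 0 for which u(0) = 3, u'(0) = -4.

Characteristic equation r² + 2r - 15 = 0 factors as (r + 5)(r - 3) = 0, so r = -5, 3.
Hence u_h = C1*exp(-5*x) + C2*exp(3*x).
Apply the initial conditions: u(0) = C1 + C2 = 3 and u'(0) = -5*C1 + 3*C2 = -4. Solving gives C1 = 13/8, C2 = 11/8.

u = 11*exp(3*x)/8 + 13*exp(-5*x)/8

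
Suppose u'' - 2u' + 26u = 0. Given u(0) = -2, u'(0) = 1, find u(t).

u = -2*cos(5*t)*exp(t) + 3*exp(t)*sin(5*t)/5

Characteristic equation r² - 2r + 26 = 0 has discriminant (-2)² - 4·(26) = -100 < 0, so r = 1 ± 5i.
Hence u_h = C1*cos(5*t)*exp(t) + C2*exp(t)*sin(5*t).
Apply the initial conditions: u(0) = C1 = -2 and u'(0) = C1 + 5*C2 = 1. Solving gives C1 = -2, C2 = 3/5.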